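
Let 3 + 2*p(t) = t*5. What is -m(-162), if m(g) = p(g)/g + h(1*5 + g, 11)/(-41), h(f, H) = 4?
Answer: -10679/4428 ≈ -2.4117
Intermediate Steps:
p(t) = -3/2 + 5*t/2 (p(t) = -3/2 + (t*5)/2 = -3/2 + (5*t)/2 = -3/2 + 5*t/2)
m(g) = -4/41 + (-3/2 + 5*g/2)/g (m(g) = (-3/2 + 5*g/2)/g + 4/(-41) = (-3/2 + 5*g/2)/g + 4*(-1/41) = (-3/2 + 5*g/2)/g - 4/41 = -4/41 + (-3/2 + 5*g/2)/g)
-m(-162) = -(-123 + 197*(-162))/(82*(-162)) = -(-1)*(-123 - 31914)/(82*162) = -(-1)*(-32037)/(82*162) = -1*10679/4428 = -10679/4428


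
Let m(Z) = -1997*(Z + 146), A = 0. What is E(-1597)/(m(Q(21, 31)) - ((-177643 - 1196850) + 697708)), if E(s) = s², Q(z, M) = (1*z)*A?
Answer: 2550409/385223 ≈ 6.6206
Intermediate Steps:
Q(z, M) = 0 (Q(z, M) = (1*z)*0 = z*0 = 0)
m(Z) = -291562 - 1997*Z (m(Z) = -1997*(146 + Z) = -291562 - 1997*Z)
E(-1597)/(m(Q(21, 31)) - ((-177643 - 1196850) + 697708)) = (-1597)²/((-291562 - 1997*0) - ((-177643 - 1196850) + 697708)) = 2550409/((-291562 + 0) - (-1374493 + 697708)) = 2550409/(-291562 - 1*(-676785)) = 2550409/(-291562 + 676785) = 2550409/385223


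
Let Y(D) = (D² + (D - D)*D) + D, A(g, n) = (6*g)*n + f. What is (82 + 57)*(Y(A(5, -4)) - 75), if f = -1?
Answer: 2007855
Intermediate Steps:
A(g, n) = -1 + 6*g*n (A(g, n) = (6*g)*n - 1 = 6*g*n - 1 = -1 + 6*g*n)
Y(D) = D + D² (Y(D) = (D² + 0*D) + D = (D² + 0) + D = D² + D = D + D²)
(82 + 57)*(Y(A(5, -4)) - 75) = (82 + 57)*((-1 + 6*5*(-4))*(1 + (-1 + 6*5*(-4))) - 75) = 139*((-1 - 120)*(1 + (-1 - 120)) - 75) = 139*(-121*(1 - 121) - 75) = 139*(-121*(-120) - 75) = 139*(14520 - 75) = 139*14445 = 2007855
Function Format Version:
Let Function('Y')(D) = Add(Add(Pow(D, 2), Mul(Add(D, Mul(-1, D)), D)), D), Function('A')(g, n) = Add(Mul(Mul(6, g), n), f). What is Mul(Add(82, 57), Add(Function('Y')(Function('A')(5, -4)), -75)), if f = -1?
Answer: 2007855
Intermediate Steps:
Function('A')(g, n) = Add(-1, Mul(6, g, n)) (Function('A')(g, n) = Add(Mul(Mul(6, g), n), -1) = Add(Mul(6, g, n), -1) = Add(-1, Mul(6, g, n)))
Function('Y')(D) = Add(D, Pow(D, 2)) (Function('Y')(D) = Add(Add(Pow(D, 2), Mul(0, D)), D) = Add(Add(Pow(D, 2), 0), D) = Add(Pow(D, 2), D) = Add(D, Pow(D, 2)))
Mul(Add(82, 57), Add(Function('Y')(Function('A')(5, -4)), -75)) = Mul(Add(82, 57), Add(Mul(Add(-1, Mul(6, 5, -4)), Add(1, Add(-1, Mul(6, 5, -4)))), -75)) = Mul(139, Add(Mul(Add(-1, -120), Add(1, Add(-1, -120))), -75)) = Mul(139, Add(Mul(-121, Add(1, -121)), -75)) = Mul(139, Add(Mul(-121, -120), -75)) = Mul(139, Add(14520, -75)) = Mul(139, 14445) = 2007855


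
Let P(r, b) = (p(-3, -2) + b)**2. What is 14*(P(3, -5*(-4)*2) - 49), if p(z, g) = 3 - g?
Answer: 27664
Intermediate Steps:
P(r, b) = (5 + b)**2 (P(r, b) = ((3 - 1*(-2)) + b)**2 = ((3 + 2) + b)**2 = (5 + b)**2)
14*(P(3, -5*(-4)*2) - 49) = 14*((5 - 5*(-4)*2)**2 - 49) = 14*((5 + 20*2)**2 - 49) = 14*((5 + 40)**2 - 49) = 14*(45**2 - 49) = 14*(2025 - 49) = 14*1976 = 27664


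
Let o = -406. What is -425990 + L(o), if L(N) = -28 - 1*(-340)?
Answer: -425678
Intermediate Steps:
L(N) = 312 (L(N) = -28 + 340 = 312)
-425990 + L(o) = -425990 + 312 = -425678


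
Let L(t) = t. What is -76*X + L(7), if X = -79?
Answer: 6011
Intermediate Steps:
-76*X + L(7) = -76*(-79) + 7 = 6004 + 7 = 6011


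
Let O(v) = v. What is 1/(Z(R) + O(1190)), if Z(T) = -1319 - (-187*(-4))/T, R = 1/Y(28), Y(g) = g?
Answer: -1/21073 ≈ -4.7454e-5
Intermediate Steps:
R = 1/28 ≈ 0.035714
Z(T) = -1319 - 748/T
1/(Z(R) + O(1190)) = 1/((-1319 - 748/1/28) + 1190) = 1/((-1319 - 748*28) + 1190) = 1/((-1319 - 20944) + 1190) = 1/(-22263 + 1190) = 1/(-21073) = -1/21073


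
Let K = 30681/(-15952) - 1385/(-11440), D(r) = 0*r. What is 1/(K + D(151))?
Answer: -1140568/2055607 ≈ -0.55486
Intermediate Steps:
D(r) = 0
K = -2055607/1140568 (K = 30681*(-1/15952) - 1385*(-1/11440) = -30681/15952 + 277/2288 = -2055607/1140568 ≈ -1.8023)
1/(K + D(151)) = 1/(-2055607/1140568 + 0) = 1/(-2055607/1140568) = -1140568/2055607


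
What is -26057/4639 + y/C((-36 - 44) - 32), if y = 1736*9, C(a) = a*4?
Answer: -1502737/37112 ≈ -40.492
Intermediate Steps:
C(a) = 4*a
y = 15624
-26057/4639 + y/C((-36 - 44) - 32) = -26057/4639 + 15624/((4*((-36 - 44) - 32))) = -26057*1/4639 + 15624/((4*(-80 - 32))) = -26057/4639 + 15624/((4*(-112))) = -26057/4639 + 15624/(-448) = -26057/4639 + 15624*(-1/448) = -26057/4639 - 279/8 = -1502737/37112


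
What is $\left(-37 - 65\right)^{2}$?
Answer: $10404$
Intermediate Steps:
$\left(-37 - 65\right)^{2} = \left(-102\right)^{2} = 10404$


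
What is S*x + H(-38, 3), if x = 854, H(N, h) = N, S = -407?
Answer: -347616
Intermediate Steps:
S*x + H(-38, 3) = -407*854 - 38 = -347578 - 38 = -347616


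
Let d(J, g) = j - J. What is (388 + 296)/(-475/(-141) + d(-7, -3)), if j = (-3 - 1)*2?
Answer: 48222/167 ≈ 288.75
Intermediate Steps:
j = -8 (j = -4*2 = -8)
d(J, g) = -8 - J
(388 + 296)/(-475/(-141) + d(-7, -3)) = (388 + 296)/(-475/(-141) + (-8 - 1*(-7))) = 684/(-475*(-1/141) + (-8 + 7)) = 684/(475/141 - 1) = 684/(334/141) = 684*(141/334) = 48222/167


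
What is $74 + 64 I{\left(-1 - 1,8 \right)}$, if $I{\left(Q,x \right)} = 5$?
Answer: $394$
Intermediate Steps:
$74 + 64 I{\left(-1 - 1,8 \right)} = 74 + 64 \cdot 5 = 74 + 320 = 394$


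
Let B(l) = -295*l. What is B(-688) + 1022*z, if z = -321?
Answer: -125102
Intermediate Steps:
B(-688) + 1022*z = -295*(-688) + 1022*(-321) = 202960 - 328062 = -125102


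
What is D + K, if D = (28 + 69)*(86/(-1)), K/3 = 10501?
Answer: 23161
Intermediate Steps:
K = 31503 (K = 3*10501 = 31503)
D = -8342 (D = 97*(86*(-1)) = 97*(-86) = -8342)
D + K = -8342 + 31503 = 23161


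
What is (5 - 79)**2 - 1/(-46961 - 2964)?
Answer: 273389301/49925 ≈ 5476.0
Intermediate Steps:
(5 - 79)**2 - 1/(-46961 - 2964) = (-74)**2 - 1/(-49925) = 5476 - 1*(-1/49925) = 5476 + 1/49925 = 273389301/49925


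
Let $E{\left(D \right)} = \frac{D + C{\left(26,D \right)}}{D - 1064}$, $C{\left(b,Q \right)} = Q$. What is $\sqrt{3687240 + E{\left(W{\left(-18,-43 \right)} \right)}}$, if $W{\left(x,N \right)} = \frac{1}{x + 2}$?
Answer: $\frac{\sqrt{42749952742362}}{3405} \approx 1920.2$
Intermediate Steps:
$W{\left(x,N \right)} = \frac{1}{2 + x}$
$E{\left(D \right)} = \frac{2 D}{-1064 + D}$ ($E{\left(D \right)} = \frac{D + D}{D - 1064} = \frac{2 D}{-1064 + D}$)
$\sqrt{3687240 + E{\left(W{\left(-18,-43 \right)} \right)}} = \sqrt{3687240 + \frac{2}{\left(2 - 18\right) \left(-1064 + \frac{1}{2 - 18}\right)}} = \sqrt{3687240 + \frac{2}{\left(-16\right) \left(-1064 + \frac{1}{-16}\right)}} = \sqrt{3687240 + 2 \left(- \frac{1}{16}\right) \frac{1}{-1064 - \frac{1}{16}}} = \sqrt{3687240 + 2 \left(- \frac{1}{16}\right) \frac{1}{- \frac{17025}{16}}} = \sqrt{3687240 + 2 \left(- \frac{1}{16}\right) \left(- \frac{16}{17025}\right)} = \sqrt{3687240 + \frac{2}{17025}} = \sqrt{\frac{62775261002}{17025}} = \frac{\sqrt{42749952742362}}{3405}$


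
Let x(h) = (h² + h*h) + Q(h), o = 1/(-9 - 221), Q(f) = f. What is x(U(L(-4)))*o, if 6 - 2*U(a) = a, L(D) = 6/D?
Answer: -51/368 ≈ -0.13859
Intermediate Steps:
U(a) = 3 - a/2
o = -1/230 (o = 1/(-230) = -1/230 ≈ -0.0043478)
x(h) = h + 2*h² (x(h) = (h² + h*h) + h = (h² + h²) + h = 2*h² + h = h + 2*h²)
x(U(L(-4)))*o = ((3 - 3/(-4))*(1 + 2*(3 - 3/(-4))))*(-1/230) = ((3 - 3*(-1)/4)*(1 + 2*(3 - 3*(-1)/4)))*(-1/230) = ((3 - ½*(-3/2))*(1 + 2*(3 - ½*(-3/2))))*(-1/230) = ((3 + ¾)*(1 + 2*(3 + ¾)))*(-1/230) = (15*(1 + 2*(15/4))/4)*(-1/230) = (15*(1 + 15/2)/4)*(-1/230) = ((15/4)*(17/2))*(-1/230) = (255/8)*(-1/230) = -51/368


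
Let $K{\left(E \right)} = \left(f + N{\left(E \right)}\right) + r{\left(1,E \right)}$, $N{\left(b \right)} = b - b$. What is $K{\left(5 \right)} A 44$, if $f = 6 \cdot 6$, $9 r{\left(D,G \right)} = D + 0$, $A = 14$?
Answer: $\frac{200200}{9} \approx 22244.0$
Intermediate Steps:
$r{\left(D,G \right)} = \frac{D}{9}$ ($r{\left(D,G \right)} = \frac{D + 0}{9} = \frac{D}{9}$)
$N{\left(b \right)} = 0$
$f = 36$
$K{\left(E \right)} = \frac{325}{9}$ ($K{\left(E \right)} = \left(36 + 0\right) + \frac{1}{9} \cdot 1 = 36 + \frac{1}{9} = \frac{325}{9}$)
$K{\left(5 \right)} A 44 = \frac{325}{9} \cdot 14 \cdot 44 = \frac{4550}{9} \cdot 44 = \frac{200200}{9}$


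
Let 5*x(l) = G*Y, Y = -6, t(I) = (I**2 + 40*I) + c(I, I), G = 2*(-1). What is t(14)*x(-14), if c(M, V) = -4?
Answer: 9024/5 ≈ 1804.8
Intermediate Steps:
G = -2
t(I) = -4 + I**2 + 40*I (t(I) = (I**2 + 40*I) - 4 = -4 + I**2 + 40*I)
x(l) = 12/5 (x(l) = (-2*(-6))/5 = (1/5)*12 = 12/5)
t(14)*x(-14) = (-4 + 14**2 + 40*14)*(12/5) = (-4 + 196 + 560)*(12/5) = 752*(12/5) = 9024/5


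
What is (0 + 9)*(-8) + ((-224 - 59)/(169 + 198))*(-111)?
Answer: 4989/367 ≈ 13.594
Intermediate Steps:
(0 + 9)*(-8) + ((-224 - 59)/(169 + 198))*(-111) = 9*(-8) - 283/367*(-111) = -72 - 283*1/367*(-111) = -72 - 283/367*(-111) = -72 + 31413/367 = 4989/367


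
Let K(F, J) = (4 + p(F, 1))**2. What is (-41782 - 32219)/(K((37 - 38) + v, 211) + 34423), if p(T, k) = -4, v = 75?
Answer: -74001/34423 ≈ -2.1498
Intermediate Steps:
K(F, J) = 0 (K(F, J) = (4 - 4)**2 = 0**2 = 0)
(-41782 - 32219)/(K((37 - 38) + v, 211) + 34423) = (-41782 - 32219)/(0 + 34423) = -74001/34423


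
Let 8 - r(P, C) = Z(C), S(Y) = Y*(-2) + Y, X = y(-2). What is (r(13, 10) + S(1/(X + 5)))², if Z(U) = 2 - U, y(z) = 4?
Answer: 20449/81 ≈ 252.46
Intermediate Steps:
X = 4
S(Y) = -Y (S(Y) = -2*Y + Y = -Y)
r(P, C) = 6 + C (r(P, C) = 8 - (2 - C) = 8 + (-2 + C) = 6 + C)
(r(13, 10) + S(1/(X + 5)))² = ((6 + 10) - 1/(4 + 5))² = (16 - 1/9)² = (16 - 1*⅑)² = (16 - ⅑)² = (143/9)² = 20449/81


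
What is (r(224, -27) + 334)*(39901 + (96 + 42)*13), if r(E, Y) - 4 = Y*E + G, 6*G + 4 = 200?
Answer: -710149240/3 ≈ -2.3672e+8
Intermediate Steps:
G = 98/3 (G = -⅔ + (⅙)*200 = -⅔ + 100/3 = 98/3 ≈ 32.667)
r(E, Y) = 110/3 + E*Y (r(E, Y) = 4 + (Y*E + 98/3) = 4 + (E*Y + 98/3) = 4 + (98/3 + E*Y) = 110/3 + E*Y)
(r(224, -27) + 334)*(39901 + (96 + 42)*13) = ((110/3 + 224*(-27)) + 334)*(39901 + (96 + 42)*13) = ((110/3 - 6048) + 334)*(39901 + 138*13) = (-18034/3 + 334)*(39901 + 1794) = -17032/3*41695 = -710149240/3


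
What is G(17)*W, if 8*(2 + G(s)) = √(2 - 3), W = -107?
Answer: 214 - 107*I/8 ≈ 214.0 - 13.375*I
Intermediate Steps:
G(s) = -2 + I/8 (G(s) = -2 + √(2 - 3)/8 = -2 + √(-1)/8 = -2 + I/8)
G(17)*W = (-2 + I/8)*(-107) = 214 - 107*I/8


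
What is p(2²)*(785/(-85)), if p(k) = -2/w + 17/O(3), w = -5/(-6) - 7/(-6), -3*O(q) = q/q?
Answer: 8164/17 ≈ 480.24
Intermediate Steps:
O(q) = -⅓ (O(q) = -q/(3*q) = -⅓*1 = -⅓)
w = 2 (w = -5*(-⅙) - 7*(-⅙) = ⅚ + 7/6 = 2)
p(k) = -52 (p(k) = -2/2 + 17/(-⅓) = -2*½ + 17*(-3) = -1 - 51 = -52)
p(2²)*(785/(-85)) = -40820/(-85) = -40820*(-1)/85 = -52*(-157/17) = 8164/17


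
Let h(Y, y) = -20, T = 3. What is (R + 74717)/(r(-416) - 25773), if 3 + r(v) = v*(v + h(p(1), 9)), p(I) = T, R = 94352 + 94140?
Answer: 263209/155600 ≈ 1.6916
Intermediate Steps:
R = 188492
p(I) = 3
r(v) = -3 + v*(-20 + v) (r(v) = -3 + v*(v - 20) = -3 + v*(-20 + v))
(R + 74717)/(r(-416) - 25773) = (188492 + 74717)/((-3 + (-416)² - 20*(-416)) - 25773) = 263209/((-3 + 173056 + 8320) - 25773) = 263209/(181373 - 25773) = 263209/155600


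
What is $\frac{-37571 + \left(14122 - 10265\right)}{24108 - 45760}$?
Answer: $\frac{16857}{10826} \approx 1.5571$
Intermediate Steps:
$\frac{-37571 + \left(14122 - 10265\right)}{24108 - 45760} = \frac{-37571 + 3857}{-21652} = \left(-33714\right) \left(- \frac{1}{21652}\right) = \frac{16857}{10826}$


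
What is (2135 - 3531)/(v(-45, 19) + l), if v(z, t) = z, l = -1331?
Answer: 349/344 ≈ 1.0145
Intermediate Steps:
(2135 - 3531)/(v(-45, 19) + l) = (2135 - 3531)/(-45 - 1331) = -1396/(-1376) = -1396*(-1/1376) = 349/344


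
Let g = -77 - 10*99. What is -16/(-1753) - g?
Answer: 1870467/1753 ≈ 1067.0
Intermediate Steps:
g = -1067 (g = -77 - 990 = -1067)
-16/(-1753) - g = -16/(-1753) - 1*(-1067) = -16*(-1/1753) + 1067 = 16/1753 + 1067 = 1870467/1753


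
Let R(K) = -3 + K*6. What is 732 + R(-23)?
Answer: 591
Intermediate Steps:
R(K) = -3 + 6*K
732 + R(-23) = 732 + (-3 + 6*(-23)) = 732 + (-3 - 138) = 732 - 141 = 591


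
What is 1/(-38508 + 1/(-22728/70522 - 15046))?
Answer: -530548370/20430356667221 ≈ -2.5969e-5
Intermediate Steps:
1/(-38508 + 1/(-22728/70522 - 15046)) = 1/(-38508 + 1/(-22728*1/70522 - 15046)) = 1/(-38508 + 1/(-11364/35261 - 15046)) = 1/(-38508 + 1/(-530548370/35261)) = 1/(-38508 - 35261/530548370) = 1/(-20430356667221/530548370) = -530548370/20430356667221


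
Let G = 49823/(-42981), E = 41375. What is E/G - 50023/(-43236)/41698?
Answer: -3206086646287655071/89823631113144 ≈ -35693.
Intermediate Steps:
G = -49823/42981 (G = 49823*(-1/42981) = -49823/42981 ≈ -1.1592)
E/G - 50023/(-43236)/41698 = 41375/(-49823/42981) - 50023/(-43236)/41698 = 41375*(-42981/49823) - 50023*(-1/43236)*(1/41698) = -1778338875/49823 + (50023/43236)*(1/41698) = -1778338875/49823 + 50023/1802854728 = -3206086646287655071/89823631113144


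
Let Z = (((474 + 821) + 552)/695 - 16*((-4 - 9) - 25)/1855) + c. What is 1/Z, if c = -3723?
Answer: -257845/959187186 ≈ -0.00026882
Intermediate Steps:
Z = -959187186/257845 (Z = (((474 + 821) + 552)/695 - 16*((-4 - 9) - 25)/1855) - 3723 = ((1295 + 552)*(1/695) - 16*(-13 - 25)*(1/1855)) - 3723 = (1847*(1/695) - 16*(-38)*(1/1855)) - 3723 = (1847/695 + 608*(1/1855)) - 3723 = (1847/695 + 608/1855) - 3723 = 769749/257845 - 3723 = -959187186/257845 ≈ -3720.0)
1/Z = 1/(-959187186/257845) = -257845/959187186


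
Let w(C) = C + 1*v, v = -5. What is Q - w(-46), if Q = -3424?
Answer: -3373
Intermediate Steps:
w(C) = -5 + C (w(C) = C + 1*(-5) = C - 5 = -5 + C)
Q - w(-46) = -3424 - (-5 - 46) = -3424 - 1*(-51) = -3424 + 51 = -3373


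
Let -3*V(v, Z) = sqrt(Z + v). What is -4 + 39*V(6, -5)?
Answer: -17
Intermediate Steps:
V(v, Z) = -sqrt(Z + v)/3
-4 + 39*V(6, -5) = -4 + 39*(-sqrt(-5 + 6)/3) = -4 + 39*(-sqrt(1)/3) = -4 + 39*(-1/3*1) = -4 + 39*(-1/3) = -4 - 13 = -17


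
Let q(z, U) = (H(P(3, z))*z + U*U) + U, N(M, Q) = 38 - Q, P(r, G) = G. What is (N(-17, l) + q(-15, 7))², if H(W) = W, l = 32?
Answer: 82369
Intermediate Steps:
q(z, U) = U + U² + z² (q(z, U) = (z*z + U*U) + U = (z² + U²) + U = (U² + z²) + U = U + U² + z²)
(N(-17, l) + q(-15, 7))² = ((38 - 1*32) + (7 + 7² + (-15)²))² = ((38 - 32) + (7 + 49 + 225))² = (6 + 281)² = 287² = 82369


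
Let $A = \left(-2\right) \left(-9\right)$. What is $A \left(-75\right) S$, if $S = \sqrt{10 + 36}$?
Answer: $- 1350 \sqrt{46} \approx -9156.1$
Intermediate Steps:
$S = \sqrt{46} \approx 6.7823$
$A = 18$
$A \left(-75\right) S = 18 \left(-75\right) \sqrt{46} = - 1350 \sqrt{46}$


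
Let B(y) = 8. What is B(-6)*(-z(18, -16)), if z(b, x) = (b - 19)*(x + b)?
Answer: 16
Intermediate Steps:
z(b, x) = (-19 + b)*(b + x)
B(-6)*(-z(18, -16)) = 8*(-(18² - 19*18 - 19*(-16) + 18*(-16))) = 8*(-(324 - 342 + 304 - 288)) = 8*(-1*(-2)) = 8*2 = 16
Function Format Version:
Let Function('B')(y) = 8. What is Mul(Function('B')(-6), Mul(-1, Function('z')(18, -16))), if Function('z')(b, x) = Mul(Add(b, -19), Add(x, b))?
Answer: 16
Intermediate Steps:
Function('z')(b, x) = Mul(Add(-19, b), Add(b, x))
Mul(Function('B')(-6), Mul(-1, Function('z')(18, -16))) = Mul(8, Mul(-1, Add(Pow(18, 2), Mul(-19, 18), Mul(-19, -16), Mul(18, -16)))) = Mul(8, Mul(-1, Add(324, -342, 304, -288))) = Mul(8, Mul(-1, -2)) = Mul(8, 2) = 16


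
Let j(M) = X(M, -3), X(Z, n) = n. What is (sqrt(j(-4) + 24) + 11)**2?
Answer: (11 + sqrt(21))**2 ≈ 242.82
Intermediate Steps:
j(M) = -3
(sqrt(j(-4) + 24) + 11)**2 = (sqrt(-3 + 24) + 11)**2 = (sqrt(21) + 11)**2 = (11 + sqrt(21))**2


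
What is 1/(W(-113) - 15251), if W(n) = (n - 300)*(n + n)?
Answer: 1/78087 ≈ 1.2806e-5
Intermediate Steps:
W(n) = 2*n*(-300 + n) (W(n) = (-300 + n)*(2*n) = 2*n*(-300 + n))
1/(W(-113) - 15251) = 1/(2*(-113)*(-300 - 113) - 15251) = 1/(2*(-113)*(-413) - 15251) = 1/(93338 - 15251) = 1/78087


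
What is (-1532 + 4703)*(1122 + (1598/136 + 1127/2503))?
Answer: 36008648823/10012 ≈ 3.5965e+6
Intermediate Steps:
(-1532 + 4703)*(1122 + (1598/136 + 1127/2503)) = 3171*(1122 + (1598*(1/136) + 1127*(1/2503))) = 3171*(1122 + (47/4 + 1127/2503)) = 3171*(1122 + 122149/10012) = 3171*(11355613/10012) = 36008648823/10012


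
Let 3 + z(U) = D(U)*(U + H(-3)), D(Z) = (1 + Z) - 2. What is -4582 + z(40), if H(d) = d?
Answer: -3142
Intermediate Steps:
D(Z) = -1 + Z
z(U) = -3 + (-1 + U)*(-3 + U) (z(U) = -3 + (-1 + U)*(U - 3) = -3 + (-1 + U)*(-3 + U))
-4582 + z(40) = -4582 + 40*(-4 + 40) = -4582 + 40*36 = -4582 + 1440 = -3142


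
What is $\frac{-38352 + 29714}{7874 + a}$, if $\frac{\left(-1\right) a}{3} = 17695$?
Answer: $\frac{8638}{45211} \approx 0.19106$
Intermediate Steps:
$a = -53085$ ($a = \left(-3\right) 17695 = -53085$)
$\frac{-38352 + 29714}{7874 + a} = \frac{-38352 + 29714}{7874 - 53085} = - \frac{8638}{-45211} = \left(-8638\right) \left(- \frac{1}{45211}\right) = \frac{8638}{45211}$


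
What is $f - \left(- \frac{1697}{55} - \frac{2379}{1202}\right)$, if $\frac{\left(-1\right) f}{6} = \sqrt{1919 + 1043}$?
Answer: $\frac{2170639}{66110} - 6 \sqrt{2962} \approx -293.71$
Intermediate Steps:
$f = - 6 \sqrt{2962}$ ($f = - 6 \sqrt{1919 + 1043} = - 6 \sqrt{2962} \approx -326.55$)
$f - \left(- \frac{1697}{55} - \frac{2379}{1202}\right) = - 6 \sqrt{2962} - \left(- \frac{1697}{55} - \frac{2379}{1202}\right) = - 6 \sqrt{2962} - - \frac{2170639}{66110} = - 6 \sqrt{2962} + \frac{2170639}{66110} = \frac{2170639}{66110} - 6 \sqrt{2962}$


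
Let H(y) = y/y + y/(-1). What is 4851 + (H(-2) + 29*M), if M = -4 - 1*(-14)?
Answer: 5144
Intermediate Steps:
H(y) = 1 - y (H(y) = 1 + y*(-1) = 1 - y)
M = 10 (M = -4 + 14 = 10)
4851 + (H(-2) + 29*M) = 4851 + ((1 - 1*(-2)) + 29*10) = 4851 + ((1 + 2) + 290) = 4851 + (3 + 290) = 4851 + 293 = 5144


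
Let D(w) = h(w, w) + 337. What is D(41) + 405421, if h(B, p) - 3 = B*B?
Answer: 407442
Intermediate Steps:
h(B, p) = 3 + B**2 (h(B, p) = 3 + B*B = 3 + B**2)
D(w) = 340 + w**2 (D(w) = (3 + w**2) + 337 = 340 + w**2)
D(41) + 405421 = (340 + 41**2) + 405421 = (340 + 1681) + 405421 = 2021 + 405421 = 407442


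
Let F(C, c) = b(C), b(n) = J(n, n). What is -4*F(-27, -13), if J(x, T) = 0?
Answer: 0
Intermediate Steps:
b(n) = 0
F(C, c) = 0
-4*F(-27, -13) = -4*0 = 0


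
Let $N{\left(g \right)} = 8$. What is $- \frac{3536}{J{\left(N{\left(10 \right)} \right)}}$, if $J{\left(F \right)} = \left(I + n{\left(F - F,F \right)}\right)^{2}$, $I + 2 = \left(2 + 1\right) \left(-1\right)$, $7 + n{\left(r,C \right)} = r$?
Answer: $- \frac{221}{9} \approx -24.556$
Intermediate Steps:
$n{\left(r,C \right)} = -7 + r$
$I = -5$ ($I = -2 + \left(2 + 1\right) \left(-1\right) = -2 + 3 \left(-1\right) = -2 - 3 = -5$)
$J{\left(F \right)} = 144$ ($J{\left(F \right)} = \left(-5 + \left(-7 + \left(F - F\right)\right)\right)^{2} = \left(-5 + \left(-7 + 0\right)\right)^{2} = \left(-5 - 7\right)^{2} = \left(-12\right)^{2} = 144$)
$- \frac{3536}{J{\left(N{\left(10 \right)} \right)}} = - \frac{3536}{144} = \left(-3536\right) \frac{1}{144} = - \frac{221}{9}$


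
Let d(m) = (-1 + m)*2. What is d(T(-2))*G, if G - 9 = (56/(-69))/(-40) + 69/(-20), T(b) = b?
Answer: -7687/230 ≈ -33.422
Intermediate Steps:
d(m) = -2 + 2*m
G = 7687/1380 (G = 9 + ((56/(-69))/(-40) + 69/(-20)) = 9 + ((56*(-1/69))*(-1/40) + 69*(-1/20)) = 9 + (-56/69*(-1/40) - 69/20) = 9 + (7/345 - 69/20) = 9 - 4733/1380 = 7687/1380 ≈ 5.5703)
d(T(-2))*G = (-2 + 2*(-2))*(7687/1380) = (-2 - 4)*(7687/1380) = -6*7687/1380 = -7687/230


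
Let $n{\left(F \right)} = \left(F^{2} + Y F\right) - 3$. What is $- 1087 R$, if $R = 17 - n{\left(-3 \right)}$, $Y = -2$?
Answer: $-5435$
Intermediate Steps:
$n{\left(F \right)} = -3 + F^{2} - 2 F$ ($n{\left(F \right)} = \left(F^{2} - 2 F\right) - 3 = -3 + F^{2} - 2 F$)
$R = 5$ ($R = 17 - \left(-3 + \left(-3\right)^{2} - -6\right) = 17 - \left(-3 + 9 + 6\right) = 17 - 12 = 5$)
$- 1087 R = \left(-1087\right) 5 = -5435$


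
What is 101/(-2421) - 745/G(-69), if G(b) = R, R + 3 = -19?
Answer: 1801423/53262 ≈ 33.822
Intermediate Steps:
R = -22 (R = -3 - 19 = -22)
G(b) = -22
101/(-2421) - 745/G(-69) = 101/(-2421) - 745/(-22) = 101*(-1/2421) - 745*(-1/22) = -101/2421 + 745/22 = 1801423/53262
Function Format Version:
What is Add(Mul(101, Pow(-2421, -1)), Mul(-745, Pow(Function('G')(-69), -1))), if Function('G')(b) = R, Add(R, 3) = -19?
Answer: Rational(1801423, 53262) ≈ 33.822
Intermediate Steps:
R = -22 (R = Add(-3, -19) = -22)
Function('G')(b) = -22
Add(Mul(101, Pow(-2421, -1)), Mul(-745, Pow(Function('G')(-69), -1))) = Add(Mul(101, Pow(-2421, -1)), Mul(-745, Pow(-22, -1))) = Add(Mul(101, Rational(-1, 2421)), Mul(-745, Rational(-1, 22))) = Add(Rational(-101, 2421), Rational(745, 22)) = Rational(1801423, 53262)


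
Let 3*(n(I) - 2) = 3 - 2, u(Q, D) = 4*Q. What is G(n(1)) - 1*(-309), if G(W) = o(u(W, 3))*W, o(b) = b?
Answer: 2977/9 ≈ 330.78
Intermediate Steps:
n(I) = 7/3 (n(I) = 2 + (3 - 2)/3 = 2 + (⅓)*1 = 2 + ⅓ = 7/3)
G(W) = 4*W² (G(W) = (4*W)*W = 4*W²)
G(n(1)) - 1*(-309) = 4*(7/3)² - 1*(-309) = 4*(49/9) + 309 = 196/9 + 309 = 2977/9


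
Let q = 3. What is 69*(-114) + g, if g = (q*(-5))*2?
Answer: -7896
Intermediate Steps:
g = -30 (g = (3*(-5))*2 = -15*2 = -30)
69*(-114) + g = 69*(-114) - 30 = -7866 - 30 = -7896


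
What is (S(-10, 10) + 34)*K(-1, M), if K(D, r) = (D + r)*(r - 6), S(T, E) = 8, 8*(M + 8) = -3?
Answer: 181125/32 ≈ 5660.2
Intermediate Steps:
M = -67/8 (M = -8 + (⅛)*(-3) = -8 - 3/8 = -67/8 ≈ -8.3750)
K(D, r) = (-6 + r)*(D + r) (K(D, r) = (D + r)*(-6 + r) = (-6 + r)*(D + r))
(S(-10, 10) + 34)*K(-1, M) = (8 + 34)*((-67/8)² - 6*(-1) - 6*(-67/8) - 1*(-67/8)) = 42*(4489/64 + 6 + 201/4 + 67/8) = 42*(8625/64) = 181125/32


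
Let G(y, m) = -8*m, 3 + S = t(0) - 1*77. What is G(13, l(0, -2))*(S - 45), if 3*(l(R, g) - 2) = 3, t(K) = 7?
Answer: 2832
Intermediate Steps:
l(R, g) = 3 (l(R, g) = 2 + (⅓)*3 = 2 + 1 = 3)
S = -73 (S = -3 + (7 - 1*77) = -3 + (7 - 77) = -3 - 70 = -73)
G(13, l(0, -2))*(S - 45) = (-8*3)*(-73 - 45) = -24*(-118) = 2832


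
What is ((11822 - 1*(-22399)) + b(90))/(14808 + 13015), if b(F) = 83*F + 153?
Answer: 41844/27823 ≈ 1.5039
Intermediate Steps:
b(F) = 153 + 83*F
((11822 - 1*(-22399)) + b(90))/(14808 + 13015) = ((11822 - 1*(-22399)) + (153 + 83*90))/(14808 + 13015) = ((11822 + 22399) + (153 + 7470))/27823 = (34221 + 7623)*(1/27823) = 41844*(1/27823) = 41844/27823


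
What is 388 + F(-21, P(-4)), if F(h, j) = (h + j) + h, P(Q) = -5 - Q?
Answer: 345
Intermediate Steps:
F(h, j) = j + 2*h
388 + F(-21, P(-4)) = 388 + ((-5 - 1*(-4)) + 2*(-21)) = 388 + ((-5 + 4) - 42) = 388 + (-1 - 42) = 388 - 43 = 345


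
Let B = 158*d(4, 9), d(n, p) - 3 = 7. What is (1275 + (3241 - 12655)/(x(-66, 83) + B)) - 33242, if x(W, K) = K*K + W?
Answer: -89542705/2801 ≈ -31968.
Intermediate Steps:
d(n, p) = 10 (d(n, p) = 3 + 7 = 10)
x(W, K) = W + K**2 (x(W, K) = K**2 + W = W + K**2)
B = 1580 (B = 158*10 = 1580)
(1275 + (3241 - 12655)/(x(-66, 83) + B)) - 33242 = (1275 + (3241 - 12655)/((-66 + 83**2) + 1580)) - 33242 = (1275 - 9414/((-66 + 6889) + 1580)) - 33242 = (1275 - 9414/(6823 + 1580)) - 33242 = (1275 - 9414/8403) - 33242 = (1275 - 9414*1/8403) - 33242 = (1275 - 3138/2801) - 33242 = 3568137/2801 - 33242 = -89542705/2801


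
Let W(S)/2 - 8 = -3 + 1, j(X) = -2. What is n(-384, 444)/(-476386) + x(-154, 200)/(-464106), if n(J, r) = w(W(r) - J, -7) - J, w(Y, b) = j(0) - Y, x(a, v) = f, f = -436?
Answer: 53550445/55273400229 ≈ 0.00096883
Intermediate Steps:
W(S) = 12 (W(S) = 16 + 2*(-3 + 1) = 16 + 2*(-2) = 16 - 4 = 12)
x(a, v) = -436
w(Y, b) = -2 - Y
n(J, r) = -14 (n(J, r) = (-2 - (12 - J)) - J = (-2 + (-12 + J)) - J = (-14 + J) - J = -14)
n(-384, 444)/(-476386) + x(-154, 200)/(-464106) = -14/(-476386) - 436/(-464106) = -14*(-1/476386) - 436*(-1/464106) = 7/238193 + 218/232053 = 53550445/55273400229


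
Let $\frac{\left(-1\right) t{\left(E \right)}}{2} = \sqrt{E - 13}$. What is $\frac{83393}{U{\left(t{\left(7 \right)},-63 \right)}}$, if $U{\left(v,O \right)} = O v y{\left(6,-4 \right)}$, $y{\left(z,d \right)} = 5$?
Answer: $- \frac{83393 i \sqrt{6}}{3780} \approx - 54.04 i$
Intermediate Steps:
$t{\left(E \right)} = - 2 \sqrt{-13 + E}$ ($t{\left(E \right)} = - 2 \sqrt{E - 13} = - 2 \sqrt{-13 + E}$)
$U{\left(v,O \right)} = 5 O v$ ($U{\left(v,O \right)} = O v 5 = 5 O v$)
$\frac{83393}{U{\left(t{\left(7 \right)},-63 \right)}} = \frac{83393}{5 \left(-63\right) \left(- 2 \sqrt{-13 + 7}\right)} = \frac{83393}{5 \left(-63\right) \left(- 2 \sqrt{-6}\right)} = \frac{83393}{5 \left(-63\right) \left(- 2 i \sqrt{6}\right)} = \frac{83393}{630 i \sqrt{6}} = 83393 \left(- \frac{i \sqrt{6}}{3780}\right) = - \frac{83393 i \sqrt{6}}{3780}$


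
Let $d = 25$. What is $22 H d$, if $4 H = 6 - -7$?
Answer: $\frac{3575}{2} \approx 1787.5$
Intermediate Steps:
$H = \frac{13}{4}$ ($H = \frac{6 - -7}{4} = \frac{6 + 7}{4} = \frac{1}{4} \cdot 13 = \frac{13}{4} \approx 3.25$)
$22 H d = 22 \cdot \frac{13}{4} \cdot 25 = \frac{143}{2} \cdot 25 = \frac{3575}{2}$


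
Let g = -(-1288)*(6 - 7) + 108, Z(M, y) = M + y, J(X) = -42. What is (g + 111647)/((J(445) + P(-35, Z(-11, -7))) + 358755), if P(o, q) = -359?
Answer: 110467/358354 ≈ 0.30826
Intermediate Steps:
g = -1180 (g = -(-1288)*(-1) + 108 = -161*8 + 108 = -1288 + 108 = -1180)
(g + 111647)/((J(445) + P(-35, Z(-11, -7))) + 358755) = (-1180 + 111647)/((-42 - 359) + 358755) = 110467/(-401 + 358755) = 110467/358354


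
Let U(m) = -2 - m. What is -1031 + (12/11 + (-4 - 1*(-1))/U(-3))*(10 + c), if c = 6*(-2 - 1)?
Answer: -11173/11 ≈ -1015.7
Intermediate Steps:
c = -18 (c = 6*(-3) = -18)
-1031 + (12/11 + (-4 - 1*(-1))/U(-3))*(10 + c) = -1031 + (12/11 + (-4 - 1*(-1))/(-2 - 1*(-3)))*(10 - 18) = -1031 + (12*(1/11) + (-4 + 1)/(-2 + 3))*(-8) = -1031 + (12/11 - 3/1)*(-8) = -1031 + (12/11 - 3*1)*(-8) = -1031 + (12/11 - 3)*(-8) = -1031 - 21/11*(-8) = -1031 + 168/11 = -11173/11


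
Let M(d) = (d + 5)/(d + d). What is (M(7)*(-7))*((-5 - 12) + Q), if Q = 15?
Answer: 12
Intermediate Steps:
M(d) = (5 + d)/(2*d) (M(d) = (5 + d)/((2*d)) = (5 + d)*(1/(2*d)) = (5 + d)/(2*d))
(M(7)*(-7))*((-5 - 12) + Q) = (((1/2)*(5 + 7)/7)*(-7))*((-5 - 12) + 15) = (((1/2)*(1/7)*12)*(-7))*(-17 + 15) = ((6/7)*(-7))*(-2) = -6*(-2) = 12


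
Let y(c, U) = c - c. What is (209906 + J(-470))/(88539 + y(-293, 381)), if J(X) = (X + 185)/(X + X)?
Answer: 39462385/16645332 ≈ 2.3708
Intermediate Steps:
y(c, U) = 0
J(X) = (185 + X)/(2*X) (J(X) = (185 + X)/((2*X)) = (185 + X)*(1/(2*X)) = (185 + X)/(2*X))
(209906 + J(-470))/(88539 + y(-293, 381)) = (209906 + (½)*(185 - 470)/(-470))/(88539 + 0) = (209906 + (½)*(-1/470)*(-285))/88539 = (209906 + 57/188)*(1/88539) = (39462385/188)*(1/88539) = 39462385/16645332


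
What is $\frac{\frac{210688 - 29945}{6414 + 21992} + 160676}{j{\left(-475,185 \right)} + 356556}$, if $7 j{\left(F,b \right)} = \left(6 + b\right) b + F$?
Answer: $\frac{1521447733}{3423263872} \approx 0.44444$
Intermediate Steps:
$j{\left(F,b \right)} = \frac{F}{7} + \frac{b \left(6 + b\right)}{7}$ ($j{\left(F,b \right)} = \frac{\left(6 + b\right) b + F}{7} = \frac{b \left(6 + b\right) + F}{7} = \frac{F + b \left(6 + b\right)}{7} = \frac{F}{7} + \frac{b \left(6 + b\right)}{7}$)
$\frac{\frac{210688 - 29945}{6414 + 21992} + 160676}{j{\left(-475,185 \right)} + 356556} = \frac{\frac{210688 - 29945}{6414 + 21992} + 160676}{\left(\frac{1}{7} \left(-475\right) + \frac{185^{2}}{7} + \frac{6}{7} \cdot 185\right) + 356556} = \frac{\frac{180743}{28406} + 160676}{\left(- \frac{475}{7} + \frac{1}{7} \cdot 34225 + \frac{1110}{7}\right) + 356556} = \frac{180743 \cdot \frac{1}{28406} + 160676}{\left(- \frac{475}{7} + \frac{34225}{7} + \frac{1110}{7}\right) + 356556} = \frac{\frac{180743}{28406} + 160676}{4980 + 356556} = \frac{4564343199}{28406 \cdot 361536} = \frac{4564343199}{28406} \cdot \frac{1}{361536} = \frac{1521447733}{3423263872}$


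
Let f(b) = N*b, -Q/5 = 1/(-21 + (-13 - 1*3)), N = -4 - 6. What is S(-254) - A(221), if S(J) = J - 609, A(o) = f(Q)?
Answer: -31881/37 ≈ -861.65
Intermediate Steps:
N = -10
Q = 5/37 (Q = -5/(-21 + (-13 - 1*3)) = -5/(-21 + (-13 - 3)) = -5/(-21 - 16) = -5/(-37) = -5*(-1/37) = 5/37 ≈ 0.13514)
f(b) = -10*b
A(o) = -50/37 (A(o) = -10*5/37 = -50/37)
S(J) = -609 + J
S(-254) - A(221) = (-609 - 254) - 1*(-50/37) = -863 + 50/37 = -31881/37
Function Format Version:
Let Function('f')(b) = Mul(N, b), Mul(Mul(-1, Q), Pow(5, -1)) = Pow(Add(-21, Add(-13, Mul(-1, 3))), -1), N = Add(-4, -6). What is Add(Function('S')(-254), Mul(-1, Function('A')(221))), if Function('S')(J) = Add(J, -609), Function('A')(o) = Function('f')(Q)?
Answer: Rational(-31881, 37) ≈ -861.65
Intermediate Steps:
N = -10
Q = Rational(5, 37) (Q = Mul(-5, Pow(Add(-21, Add(-13, Mul(-1, 3))), -1)) = Mul(-5, Pow(Add(-21, Add(-13, -3)), -1)) = Mul(-5, Pow(Add(-21, -16), -1)) = Mul(-5, Pow(-37, -1)) = Mul(-5, Rational(-1, 37)) = Rational(5, 37) ≈ 0.13514)
Function('f')(b) = Mul(-10, b)
Function('A')(o) = Rational(-50, 37) (Function('A')(o) = Mul(-10, Rational(5, 37)) = Rational(-50, 37))
Function('S')(J) = Add(-609, J)
Add(Function('S')(-254), Mul(-1, Function('A')(221))) = Add(Add(-609, -254), Mul(-1, Rational(-50, 37))) = Add(-863, Rational(50, 37)) = Rational(-31881, 37)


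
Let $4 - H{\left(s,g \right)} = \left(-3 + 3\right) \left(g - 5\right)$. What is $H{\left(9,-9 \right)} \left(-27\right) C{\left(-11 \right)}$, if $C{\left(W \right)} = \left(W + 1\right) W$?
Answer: $-11880$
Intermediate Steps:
$H{\left(s,g \right)} = 4$ ($H{\left(s,g \right)} = 4 - \left(-3 + 3\right) \left(g - 5\right) = 4 - 0 \left(-5 + g\right) = 4 - 0 = 4 + 0 = 4$)
$C{\left(W \right)} = W \left(1 + W\right)$ ($C{\left(W \right)} = \left(1 + W\right) W = W \left(1 + W\right)$)
$H{\left(9,-9 \right)} \left(-27\right) C{\left(-11 \right)} = 4 \left(-27\right) \left(- 11 \left(1 - 11\right)\right) = - 108 \left(\left(-11\right) \left(-10\right)\right) = \left(-108\right) 110 = -11880$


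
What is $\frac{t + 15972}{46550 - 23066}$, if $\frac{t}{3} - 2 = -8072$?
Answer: $- \frac{1373}{3914} \approx -0.35079$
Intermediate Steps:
$t = -24210$ ($t = 6 + 3 \left(-8072\right) = 6 - 24216 = -24210$)
$\frac{t + 15972}{46550 - 23066} = \frac{-24210 + 15972}{46550 - 23066} = - \frac{8238}{23484} = \left(-8238\right) \frac{1}{23484} = - \frac{1373}{3914}$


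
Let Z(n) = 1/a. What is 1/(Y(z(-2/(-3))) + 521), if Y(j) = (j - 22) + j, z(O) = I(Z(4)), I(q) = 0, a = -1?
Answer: 1/499 ≈ 0.0020040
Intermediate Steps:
Z(n) = -1 (Z(n) = 1/(-1) = -1)
z(O) = 0
Y(j) = -22 + 2*j (Y(j) = (-22 + j) + j = -22 + 2*j)
1/(Y(z(-2/(-3))) + 521) = 1/((-22 + 2*0) + 521) = 1/((-22 + 0) + 521) = 1/(-22 + 521) = 1/499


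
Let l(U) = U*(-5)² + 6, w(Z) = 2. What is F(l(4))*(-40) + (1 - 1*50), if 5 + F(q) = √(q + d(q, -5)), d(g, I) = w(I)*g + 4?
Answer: 151 - 40*√322 ≈ -566.77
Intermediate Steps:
l(U) = 6 + 25*U (l(U) = U*25 + 6 = 25*U + 6 = 6 + 25*U)
d(g, I) = 4 + 2*g (d(g, I) = 2*g + 4 = 4 + 2*g)
F(q) = -5 + √(4 + 3*q) (F(q) = -5 + √(q + (4 + 2*q)) = -5 + √(4 + 3*q))
F(l(4))*(-40) + (1 - 1*50) = (-5 + √(4 + 3*(6 + 25*4)))*(-40) + (1 - 1*50) = (-5 + √(4 + 3*(6 + 100)))*(-40) + (1 - 50) = (-5 + √(4 + 3*106))*(-40) - 49 = (-5 + √(4 + 318))*(-40) - 49 = (-5 + √322)*(-40) - 49 = (200 - 40*√322) - 49 = 151 - 40*√322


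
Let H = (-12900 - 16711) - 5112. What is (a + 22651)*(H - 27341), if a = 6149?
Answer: -1787443200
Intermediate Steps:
H = -34723 (H = -29611 - 5112 = -34723)
(a + 22651)*(H - 27341) = (6149 + 22651)*(-34723 - 27341) = 28800*(-62064) = -1787443200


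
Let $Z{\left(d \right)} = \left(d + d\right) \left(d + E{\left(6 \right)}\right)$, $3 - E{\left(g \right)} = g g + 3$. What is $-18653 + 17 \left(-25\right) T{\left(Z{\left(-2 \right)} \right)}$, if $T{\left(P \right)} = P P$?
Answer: $-9837853$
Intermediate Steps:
$E{\left(g \right)} = - g^{2}$ ($E{\left(g \right)} = 3 - \left(g g + 3\right) = 3 - \left(g^{2} + 3\right) = 3 - \left(3 + g^{2}\right) = - g^{2}$)
$Z{\left(d \right)} = 2 d \left(-36 + d\right)$ ($Z{\left(d \right)} = \left(d + d\right) \left(d - 6^{2}\right) = 2 d \left(d - 36\right) = 2 d \left(-36 + d\right)$)
$T{\left(P \right)} = P^{2}$
$-18653 + 17 \left(-25\right) T{\left(Z{\left(-2 \right)} \right)} = -18653 + 17 \left(-25\right) \left(2 \left(-2\right) \left(-36 - 2\right)\right)^{2} = -18653 - 425 \left(2 \left(-2\right) \left(-38\right)\right)^{2} = -18653 - 425 \cdot 152^{2} = -18653 - 9819200 = -9837853$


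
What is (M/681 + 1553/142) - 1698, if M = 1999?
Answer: -162858545/96702 ≈ -1684.1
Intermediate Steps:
(M/681 + 1553/142) - 1698 = (1999/681 + 1553/142) - 1698 = 1341451/96702 - 1698 = -162858545/96702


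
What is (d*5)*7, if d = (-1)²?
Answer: 35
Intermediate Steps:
d = 1
(d*5)*7 = (1*5)*7 = 5*7 = 35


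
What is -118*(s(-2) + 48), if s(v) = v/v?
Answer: -5782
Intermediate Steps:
s(v) = 1
-118*(s(-2) + 48) = -118*(1 + 48) = -118*49 = -5782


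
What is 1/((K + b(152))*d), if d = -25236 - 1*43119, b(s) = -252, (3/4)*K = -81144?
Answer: 1/7412689620 ≈ 1.3490e-10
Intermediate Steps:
K = -108192 (K = (4/3)*(-81144) = -108192)
d = -68355 (d = -25236 - 43119 = -68355)
1/((K + b(152))*d) = 1/(-108192 - 252*(-68355)) = -1/68355/(-108444) = -1/108444*(-1/68355) = 1/7412689620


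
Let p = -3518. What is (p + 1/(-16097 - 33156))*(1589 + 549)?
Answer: -370455653590/49253 ≈ -7.5215e+6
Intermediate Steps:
(p + 1/(-16097 - 33156))*(1589 + 549) = (-3518 + 1/(-16097 - 33156))*(1589 + 549) = (-3518 + 1/(-49253))*2138 = (-3518 - 1/49253)*2138 = -173272055/49253*2138 = -370455653590/49253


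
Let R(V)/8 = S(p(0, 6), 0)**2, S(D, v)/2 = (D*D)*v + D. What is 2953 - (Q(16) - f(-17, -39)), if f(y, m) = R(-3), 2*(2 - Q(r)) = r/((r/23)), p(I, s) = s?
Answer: 8229/2 ≈ 4114.5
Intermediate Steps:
Q(r) = -19/2 (Q(r) = 2 - r/(2*(r/23)) = 2 - r*23/r/2 = 2 - 1/2*23 = 2 - 23/2 = -19/2)
S(D, v) = 2*D + 2*v*D**2 (S(D, v) = 2*((D*D)*v + D) = 2*(D**2*v + D) = 2*(v*D**2 + D) = 2*(D + v*D**2) = 2*D + 2*v*D**2)
R(V) = 1152 (R(V) = 8*(2*6*(1 + 6*0))**2 = 8*(2*6*(1 + 0))**2 = 8*(2*6*1)**2 = 8*12**2 = 8*144 = 1152)
f(y, m) = 1152
2953 - (Q(16) - f(-17, -39)) = 2953 - (-19/2 - 1*1152) = 2953 - (-19/2 - 1152) = 2953 - 1*(-2323/2) = 2953 + 2323/2 = 8229/2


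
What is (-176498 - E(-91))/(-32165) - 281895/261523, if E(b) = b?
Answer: 5295333598/1201698185 ≈ 4.4065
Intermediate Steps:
(-176498 - E(-91))/(-32165) - 281895/261523 = (-176498 - 1*(-91))/(-32165) - 281895/261523 = (-176498 + 91)*(-1/32165) - 281895*1/261523 = -176407*(-1/32165) - 281895/261523 = 25201/4595 - 281895/261523 = 5295333598/1201698185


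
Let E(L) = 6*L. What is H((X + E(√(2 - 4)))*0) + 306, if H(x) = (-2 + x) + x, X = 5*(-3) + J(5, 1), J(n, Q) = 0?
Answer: 304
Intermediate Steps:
X = -15 (X = 5*(-3) + 0 = -15 + 0 = -15)
H(x) = -2 + 2*x
H((X + E(√(2 - 4)))*0) + 306 = (-2 + 2*((-15 + 6*√(2 - 4))*0)) + 306 = (-2 + 2*((-15 + 6*√(-2))*0)) + 306 = (-2 + 2*((-15 + 6*(I*√2))*0)) + 306 = (-2 + 2*((-15 + 6*I*√2)*0)) + 306 = (-2 + 2*0) + 306 = (-2 + 0) + 306 = -2 + 306 = 304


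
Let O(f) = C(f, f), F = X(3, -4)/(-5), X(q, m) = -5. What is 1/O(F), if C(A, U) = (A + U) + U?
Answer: 1/3 ≈ 0.33333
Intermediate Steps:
C(A, U) = A + 2*U
F = 1 (F = -5/(-5) = -5*(-1/5) = 1)
O(f) = 3*f (O(f) = f + 2*f = 3*f)
1/O(F) = 1/(3*1) = 1/3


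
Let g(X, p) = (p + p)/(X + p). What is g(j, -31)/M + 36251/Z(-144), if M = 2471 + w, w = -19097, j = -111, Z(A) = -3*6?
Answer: -3566029042/1770669 ≈ -2013.9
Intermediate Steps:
Z(A) = -18
M = -16626 (M = 2471 - 19097 = -16626)
g(X, p) = 2*p/(X + p) (g(X, p) = (2*p)/(X + p) = 2*p/(X + p))
g(j, -31)/M + 36251/Z(-144) = (2*(-31)/(-111 - 31))/(-16626) + 36251/(-18) = (2*(-31)/(-142))*(-1/16626) + 36251*(-1/18) = (2*(-31)*(-1/142))*(-1/16626) - 36251/18 = (31/71)*(-1/16626) - 36251/18 = -31/1180446 - 36251/18 = -3566029042/1770669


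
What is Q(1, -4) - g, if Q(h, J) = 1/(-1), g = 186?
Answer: -187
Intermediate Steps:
Q(h, J) = -1
Q(1, -4) - g = -1 - 1*186 = -1 - 186 = -187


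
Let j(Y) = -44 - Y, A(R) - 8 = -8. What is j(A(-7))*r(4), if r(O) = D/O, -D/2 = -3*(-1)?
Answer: 66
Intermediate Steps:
A(R) = 0 (A(R) = 8 - 8 = 0)
D = -6 (D = -(-6)*(-1) = -2*3 = -6)
r(O) = -6/O
j(A(-7))*r(4) = (-44 - 1*0)*(-6/4) = (-44 + 0)*(-6*¼) = -44*(-3/2) = 66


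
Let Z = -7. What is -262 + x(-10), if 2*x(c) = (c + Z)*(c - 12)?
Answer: -75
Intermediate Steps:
x(c) = (-12 + c)*(-7 + c)/2 (x(c) = ((c - 7)*(c - 12))/2 = ((-7 + c)*(-12 + c))/2 = ((-12 + c)*(-7 + c))/2 = (-12 + c)*(-7 + c)/2)
-262 + x(-10) = -262 + (42 + (½)*(-10)² - 19/2*(-10)) = -262 + (42 + (½)*100 + 95) = -262 + (42 + 50 + 95) = -262 + 187 = -75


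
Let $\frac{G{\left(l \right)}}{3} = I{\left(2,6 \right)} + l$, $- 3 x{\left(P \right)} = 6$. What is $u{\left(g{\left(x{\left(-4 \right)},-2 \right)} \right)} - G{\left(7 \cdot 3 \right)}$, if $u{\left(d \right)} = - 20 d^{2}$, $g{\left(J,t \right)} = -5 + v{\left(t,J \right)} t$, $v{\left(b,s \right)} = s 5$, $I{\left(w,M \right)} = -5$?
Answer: $-4548$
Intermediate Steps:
$x{\left(P \right)} = -2$ ($x{\left(P \right)} = \left(- \frac{1}{3}\right) 6 = -2$)
$v{\left(b,s \right)} = 5 s$
$G{\left(l \right)} = -15 + 3 l$ ($G{\left(l \right)} = 3 \left(-5 + l\right) = -15 + 3 l$)
$g{\left(J,t \right)} = -5 + 5 J t$
$u{\left(g{\left(x{\left(-4 \right)},-2 \right)} \right)} - G{\left(7 \cdot 3 \right)} = - 20 \left(-5 + 5 \left(-2\right) \left(-2\right)\right)^{2} - \left(-15 + 3 \cdot 7 \cdot 3\right) = - 20 \left(-5 + 20\right)^{2} - \left(-15 + 3 \cdot 21\right) = - 20 \cdot 15^{2} - \left(-15 + 63\right) = \left(-20\right) 225 - 48 = -4500 - 48 = -4548$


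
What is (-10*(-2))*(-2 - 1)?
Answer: -60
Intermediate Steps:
(-10*(-2))*(-2 - 1) = 20*(-3) = -60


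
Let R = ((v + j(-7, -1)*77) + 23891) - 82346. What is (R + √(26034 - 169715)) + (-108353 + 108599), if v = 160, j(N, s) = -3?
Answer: -58280 + I*√143681 ≈ -58280.0 + 379.05*I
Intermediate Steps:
R = -58526 (R = ((160 - 3*77) + 23891) - 82346 = ((160 - 231) + 23891) - 82346 = (-71 + 23891) - 82346 = 23820 - 82346 = -58526)
(R + √(26034 - 169715)) + (-108353 + 108599) = (-58526 + √(26034 - 169715)) + (-108353 + 108599) = (-58526 + √(-143681)) + 246 = (-58526 + I*√143681) + 246 = -58280 + I*√143681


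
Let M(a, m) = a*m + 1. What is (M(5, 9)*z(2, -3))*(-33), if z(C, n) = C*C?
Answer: -6072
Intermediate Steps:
M(a, m) = 1 + a*m
z(C, n) = C²
(M(5, 9)*z(2, -3))*(-33) = ((1 + 5*9)*2²)*(-33) = ((1 + 45)*4)*(-33) = (46*4)*(-33) = 184*(-33) = -6072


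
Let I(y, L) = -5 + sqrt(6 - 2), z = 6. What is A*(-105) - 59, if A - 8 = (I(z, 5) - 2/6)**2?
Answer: -6197/3 ≈ -2065.7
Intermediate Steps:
I(y, L) = -3 (I(y, L) = -5 + sqrt(4) = -5 + 2 = -3)
A = 172/9 (A = 8 + (-3 - 2/6)**2 = 8 + (-3 + (1/6)*(-2))**2 = 8 + (-3 - 1/3)**2 = 8 + (-10/3)**2 = 8 + 100/9 = 172/9 ≈ 19.111)
A*(-105) - 59 = (172/9)*(-105) - 59 = -6020/3 - 59 = -6197/3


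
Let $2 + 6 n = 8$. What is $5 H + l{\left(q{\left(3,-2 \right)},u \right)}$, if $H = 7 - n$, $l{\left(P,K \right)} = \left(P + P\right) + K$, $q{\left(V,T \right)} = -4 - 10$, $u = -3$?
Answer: $-1$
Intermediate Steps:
$n = 1$ ($n = - \frac{1}{3} + \frac{1}{6} \cdot 8 = - \frac{1}{3} + \frac{4}{3} = 1$)
$q{\left(V,T \right)} = -14$ ($q{\left(V,T \right)} = -4 - 10 = -14$)
$l{\left(P,K \right)} = K + 2 P$ ($l{\left(P,K \right)} = 2 P + K = K + 2 P$)
$H = 6$ ($H = 7 - 1 = 6$)
$5 H + l{\left(q{\left(3,-2 \right)},u \right)} = 5 \cdot 6 + \left(-3 + 2 \left(-14\right)\right) = 30 - 31 = -1$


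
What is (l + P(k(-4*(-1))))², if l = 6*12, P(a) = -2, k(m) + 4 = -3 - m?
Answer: 4900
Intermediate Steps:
k(m) = -7 - m (k(m) = -4 + (-3 - m) = -7 - m)
l = 72
(l + P(k(-4*(-1))))² = (72 - 2)² = 70² = 4900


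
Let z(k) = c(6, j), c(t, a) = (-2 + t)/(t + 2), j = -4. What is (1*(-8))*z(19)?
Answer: -4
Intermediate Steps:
c(t, a) = (-2 + t)/(2 + t)
z(k) = 1/2 (z(k) = (-2 + 6)/(2 + 6) = 4/8 = (1/8)*4 = 1/2)
(1*(-8))*z(19) = (1*(-8))*(1/2) = -8*1/2 = -4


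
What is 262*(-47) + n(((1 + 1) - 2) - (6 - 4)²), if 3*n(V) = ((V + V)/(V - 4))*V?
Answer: -36946/3 ≈ -12315.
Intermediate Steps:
n(V) = 2*V²/(3*(-4 + V)) (n(V) = (((V + V)/(V - 4))*V)/3 = (((2*V)/(-4 + V))*V)/3 = ((2*V/(-4 + V))*V)/3 = (2*V²/(-4 + V))/3 = 2*V²/(3*(-4 + V)))
262*(-47) + n(((1 + 1) - 2) - (6 - 4)²) = 262*(-47) + 2*(((1 + 1) - 2) - (6 - 4)²)²/(3*(-4 + (((1 + 1) - 2) - (6 - 4)²))) = -12314 + 2*((2 - 2) - 1*2²)²/(3*(-4 + ((2 - 2) - 1*2²))) = -12314 + 2*(0 - 1*4)²/(3*(-4 + (0 - 1*4))) = -12314 + 2*(0 - 4)²/(3*(-4 + (0 - 4))) = -12314 + (⅔)*(-4)²/(-4 - 4) = -12314 + (⅔)*16/(-8) = -12314 + (⅔)*16*(-⅛) = -12314 - 4/3 = -36946/3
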